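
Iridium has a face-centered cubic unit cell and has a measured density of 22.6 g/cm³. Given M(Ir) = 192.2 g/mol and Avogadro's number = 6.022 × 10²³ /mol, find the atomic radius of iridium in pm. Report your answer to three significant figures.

136 pm

For an FCC cell (Z = 4), a³ = Z·M/(N_A·ρ) = 4 × 192.2 / (6.022 × 10²³ × 22.60) = 5.649 × 10^-23 cm³, so a = 3.837 × 10^-8 cm = 383.7 pm.
Atoms touch along the face diagonal, so √2·a = 4r, so r = 0.3536 × a = 136 pm.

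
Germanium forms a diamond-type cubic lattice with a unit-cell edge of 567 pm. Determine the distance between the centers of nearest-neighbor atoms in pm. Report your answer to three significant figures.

In a diamond cubic structure, nearest neighbors lie along the body diagonal with √3·a = 8r; the nearest-neighbor distance equals 2r = 0.4330·a.
d = 0.4330 × 567 = 246 pm.

246 pm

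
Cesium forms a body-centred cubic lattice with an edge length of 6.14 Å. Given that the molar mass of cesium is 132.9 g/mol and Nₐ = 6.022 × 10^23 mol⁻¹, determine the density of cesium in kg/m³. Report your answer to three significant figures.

1910 kg/m³

A BCC unit cell contains Z = 2 atoms.
Cell volume: a³ = (6.14 Å)³ = (6.140 × 10^-8 cm)³ = 2.315 × 10^-22 cm³.
ρ = Z·M/(N_A·a³) = 2 × 132.9 / (6.022 × 10²³ × 2.315 × 10^-22) = 1.907 g/cm³ = 1910 kg/m³.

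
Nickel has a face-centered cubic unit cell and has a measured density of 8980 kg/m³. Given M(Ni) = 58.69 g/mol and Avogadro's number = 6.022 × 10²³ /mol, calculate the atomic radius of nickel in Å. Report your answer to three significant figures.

1.24 Å

For an FCC cell (Z = 4), a³ = Z·M/(N_A·ρ) = 4 × 58.69 / (6.022 × 10²³ × 8.980) = 4.341 × 10^-23 cm³, so a = 3.515 × 10^-8 cm = 3.515 Å.
Atoms touch along the face diagonal, so √2·a = 4r, so r = 0.3536 × a = 1.24 Å.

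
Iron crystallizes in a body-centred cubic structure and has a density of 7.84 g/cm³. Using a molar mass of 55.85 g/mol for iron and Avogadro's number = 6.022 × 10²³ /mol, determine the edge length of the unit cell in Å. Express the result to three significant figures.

With Z = 2 atoms per BCC cell, a³ = Z·M/(N_A·ρ) = 2 × 55.85 / (6.022 × 10²³ × 7.840 g/cm³) = 2.366 × 10^-23 cm³.
a = (2.366 × 10^-23)^(1/3) = 2.871 × 10^-8 cm = 2.87 Å.

2.87 Å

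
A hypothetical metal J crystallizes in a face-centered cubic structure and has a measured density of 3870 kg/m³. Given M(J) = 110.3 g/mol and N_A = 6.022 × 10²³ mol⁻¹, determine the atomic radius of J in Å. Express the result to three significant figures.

2.03 Å

For an FCC cell (Z = 4), a³ = Z·M/(N_A·ρ) = 4 × 110.3 / (6.022 × 10²³ × 3.870) = 1.893 × 10^-22 cm³, so a = 5.742 × 10^-8 cm = 5.742 Å.
Atoms touch along the face diagonal, so √2·a = 4r, so r = 0.3536 × a = 2.03 Å.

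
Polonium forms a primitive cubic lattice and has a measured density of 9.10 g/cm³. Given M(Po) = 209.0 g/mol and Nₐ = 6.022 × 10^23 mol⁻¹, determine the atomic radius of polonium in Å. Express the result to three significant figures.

For a simple cubic cell (Z = 1), a³ = Z·M/(N_A·ρ) = 1 × 209.0 / (6.022 × 10²³ × 9.100) = 3.814 × 10^-23 cm³, so a = 3.366 × 10^-8 cm = 3.366 Å.
Atoms touch along the cell edge, so a = 2r, so r = 0.5000 × a = 1.68 Å.

1.68 Å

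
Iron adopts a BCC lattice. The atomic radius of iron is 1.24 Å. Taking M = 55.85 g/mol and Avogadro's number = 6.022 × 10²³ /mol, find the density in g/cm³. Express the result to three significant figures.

In a BCC lattice, atoms touch along the body diagonal, so √3·a = 4r, giving a = 2.864 Å = 2.864 × 10^-8 cm.
With Z = 2, ρ = Z·M/(N_A·a³) = 2 × 55.85 / (6.022 × 10²³ × 2.348 × 10^-23) = 7.899 g/cm³.

7.90 g/cm³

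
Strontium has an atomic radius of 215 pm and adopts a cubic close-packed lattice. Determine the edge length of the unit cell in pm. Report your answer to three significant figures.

608 pm

In an FCC lattice, atoms touch along the face diagonal, so √2·a = 4r.
a = 4r/√2 = 4 × 215 / 1.4142 = 608 pm.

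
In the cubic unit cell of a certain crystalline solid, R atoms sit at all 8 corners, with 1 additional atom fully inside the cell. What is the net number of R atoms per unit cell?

Corner atoms are shared by 8 cells (1/8 each), interior atoms are unshared.
Net atoms = 8 × 1/8 + 1 = 1 + 1 = 2.

2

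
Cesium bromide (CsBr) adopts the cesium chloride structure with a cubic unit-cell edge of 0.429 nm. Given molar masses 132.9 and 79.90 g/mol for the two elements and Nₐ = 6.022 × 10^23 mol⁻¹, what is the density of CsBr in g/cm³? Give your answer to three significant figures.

The cesium chloride structure contains Z = 1 formula unit per cell; M(CsBr) = 132.9 + 79.90 = 212.8 g/mol.
a³ = (4.290 × 10^-8 cm)³ = 7.895 × 10^-23 cm³.
ρ = 1 × 212.8 / (6.022 × 10²³ × 7.895 × 10^-23) = 4.476 g/cm³.

4.48 g/cm³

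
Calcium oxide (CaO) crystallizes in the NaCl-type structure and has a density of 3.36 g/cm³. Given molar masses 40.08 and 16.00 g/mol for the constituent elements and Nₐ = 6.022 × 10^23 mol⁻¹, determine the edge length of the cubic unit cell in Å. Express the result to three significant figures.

M(CaO) = 56.08 g/mol; Z = 4 formula units per cell.
a³ = Z·M/(N_A·ρ) = 4 × 56.08 / (6.022 × 10²³ × 3.36) = 1.109 × 10^-22 cm³, so a = 4.804 × 10^-8 cm = 4.80 Å.

4.80 Å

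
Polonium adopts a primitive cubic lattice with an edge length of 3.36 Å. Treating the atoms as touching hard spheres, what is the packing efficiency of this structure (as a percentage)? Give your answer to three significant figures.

In a simple cubic lattice atoms touch along the cell edge, so a = 2r, so r = 0.5000a = 1.680 Å.
Packing fraction = Z·(4/3)πr³ / a³ = 1 × (4/3)π × (1.680)³ / (3.36)³ = 0.5236 = 52.4%.

52.4%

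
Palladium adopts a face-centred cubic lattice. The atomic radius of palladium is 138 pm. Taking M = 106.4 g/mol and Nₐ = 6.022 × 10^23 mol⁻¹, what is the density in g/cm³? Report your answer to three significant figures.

In an FCC lattice, atoms touch along the face diagonal, so √2·a = 4r, giving a = 390.3 pm = 3.903 × 10^-8 cm.
With Z = 4, ρ = Z·M/(N_A·a³) = 4 × 106.4 / (6.022 × 10²³ × 5.947 × 10^-23) = 11.88 g/cm³.

11.9 g/cm³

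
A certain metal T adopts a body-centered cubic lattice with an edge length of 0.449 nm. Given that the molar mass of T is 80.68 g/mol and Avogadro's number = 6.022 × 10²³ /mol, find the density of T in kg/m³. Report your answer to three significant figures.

A BCC unit cell contains Z = 2 atoms.
Cell volume: a³ = (0.449 nm)³ = (4.490 × 10^-8 cm)³ = 9.052 × 10^-23 cm³.
ρ = Z·M/(N_A·a³) = 2 × 80.68 / (6.022 × 10²³ × 9.052 × 10^-23) = 2.960 g/cm³ = 2960 kg/m³.

2960 kg/m³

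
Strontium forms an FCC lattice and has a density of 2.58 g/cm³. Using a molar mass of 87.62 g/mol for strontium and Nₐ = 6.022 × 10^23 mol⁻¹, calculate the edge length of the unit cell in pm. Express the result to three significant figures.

609 pm

With Z = 4 atoms per FCC cell, a³ = Z·M/(N_A·ρ) = 4 × 87.62 / (6.022 × 10²³ × 2.580 g/cm³) = 2.256 × 10^-22 cm³.
a = (2.256 × 10^-22)^(1/3) = 6.087 × 10^-8 cm = 609 pm.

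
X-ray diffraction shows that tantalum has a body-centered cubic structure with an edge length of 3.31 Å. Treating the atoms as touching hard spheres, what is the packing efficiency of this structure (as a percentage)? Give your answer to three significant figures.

68.0%

In a BCC lattice atoms touch along the body diagonal, so √3·a = 4r, so r = 0.4330a = 1.433 Å.
Packing fraction = Z·(4/3)πr³ / a³ = 2 × (4/3)π × (1.433)³ / (3.31)³ = 0.6802 = 68.0%.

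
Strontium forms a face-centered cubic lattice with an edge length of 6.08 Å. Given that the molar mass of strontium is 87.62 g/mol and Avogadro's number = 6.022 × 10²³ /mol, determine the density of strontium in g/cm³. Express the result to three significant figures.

An FCC unit cell contains Z = 4 atoms.
Cell volume: a³ = (6.08 Å)³ = (6.080 × 10^-8 cm)³ = 2.248 × 10^-22 cm³.
ρ = Z·M/(N_A·a³) = 4 × 87.62 / (6.022 × 10²³ × 2.248 × 10^-22) = 2.589 g/cm³.

2.59 g/cm³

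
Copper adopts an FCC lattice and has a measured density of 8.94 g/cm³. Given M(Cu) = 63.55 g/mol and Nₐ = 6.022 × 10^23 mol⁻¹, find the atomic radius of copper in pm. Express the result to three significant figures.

For an FCC cell (Z = 4), a³ = Z·M/(N_A·ρ) = 4 × 63.55 / (6.022 × 10²³ × 8.940) = 4.722 × 10^-23 cm³, so a = 3.614 × 10^-8 cm = 361.4 pm.
Atoms touch along the face diagonal, so √2·a = 4r, so r = 0.3536 × a = 128 pm.

128 pm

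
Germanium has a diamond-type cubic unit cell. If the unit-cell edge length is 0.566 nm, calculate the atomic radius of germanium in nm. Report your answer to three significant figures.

In a diamond cubic lattice, nearest neighbors lie along the body diagonal with √3·a = 8r.
r = √3·a/8 = 1.7321 × 0.566 / 8 = 0.123 nm.

0.123 nm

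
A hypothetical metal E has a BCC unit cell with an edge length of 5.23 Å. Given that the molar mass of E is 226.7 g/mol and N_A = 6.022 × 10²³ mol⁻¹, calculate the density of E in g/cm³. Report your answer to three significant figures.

5.26 g/cm³

A BCC unit cell contains Z = 2 atoms.
Cell volume: a³ = (5.23 Å)³ = (5.230 × 10^-8 cm)³ = 1.431 × 10^-22 cm³.
ρ = Z·M/(N_A·a³) = 2 × 226.7 / (6.022 × 10²³ × 1.431 × 10^-22) = 5.263 g/cm³.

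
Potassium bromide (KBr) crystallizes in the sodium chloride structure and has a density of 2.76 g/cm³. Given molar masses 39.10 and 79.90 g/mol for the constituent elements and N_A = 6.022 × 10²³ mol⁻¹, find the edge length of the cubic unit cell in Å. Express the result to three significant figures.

6.59 Å

M(KBr) = 119.0 g/mol; Z = 4 formula units per cell.
a³ = Z·M/(N_A·ρ) = 4 × 119.0 / (6.022 × 10²³ × 2.76) = 2.864 × 10^-22 cm³, so a = 6.592 × 10^-8 cm = 6.59 Å.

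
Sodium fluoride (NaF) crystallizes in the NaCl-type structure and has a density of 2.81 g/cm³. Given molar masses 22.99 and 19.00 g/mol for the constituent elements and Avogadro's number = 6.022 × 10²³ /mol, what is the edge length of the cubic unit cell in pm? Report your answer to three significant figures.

M(NaF) = 41.99 g/mol; Z = 4 formula units per cell.
a³ = Z·M/(N_A·ρ) = 4 × 41.99 / (6.022 × 10²³ × 2.81) = 9.926 × 10^-23 cm³, so a = 4.630 × 10^-8 cm = 463 pm.

463 pm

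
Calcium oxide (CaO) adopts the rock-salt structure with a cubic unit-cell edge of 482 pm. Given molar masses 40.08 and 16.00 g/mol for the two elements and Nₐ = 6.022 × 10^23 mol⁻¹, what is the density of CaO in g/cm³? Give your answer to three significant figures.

The rock-salt structure contains Z = 4 formula units per cell; M(CaO) = 40.08 + 16.00 = 56.08 g/mol.
a³ = (4.820 × 10^-8 cm)³ = 1.120 × 10^-22 cm³.
ρ = 4 × 56.08 / (6.022 × 10²³ × 1.120 × 10^-22) = 3.326 g/cm³.

3.33 g/cm³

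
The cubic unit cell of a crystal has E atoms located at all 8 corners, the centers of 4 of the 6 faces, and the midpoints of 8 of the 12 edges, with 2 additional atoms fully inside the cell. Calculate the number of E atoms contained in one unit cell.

Corner atoms are shared by 8 cells (1/8 each), face atoms by 2 (1/2 each), edge atoms by 4 (1/4 each), interior atoms are unshared.
Net atoms = 8 × 1/8 + 4 × 1/2 + 8 × 1/4 + 2 = 1 + 2 + 2 + 2 = 7.

7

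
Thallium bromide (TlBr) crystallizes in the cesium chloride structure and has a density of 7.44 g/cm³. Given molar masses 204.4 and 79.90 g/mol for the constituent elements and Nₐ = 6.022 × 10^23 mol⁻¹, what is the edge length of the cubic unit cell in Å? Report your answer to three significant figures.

3.99 Å

M(TlBr) = 284.3 g/mol; Z = 1 formula unit per cell.
a³ = Z·M/(N_A·ρ) = 1 × 284.3 / (6.022 × 10²³ × 7.44) = 6.345 × 10^-23 cm³, so a = 3.989 × 10^-8 cm = 3.99 Å.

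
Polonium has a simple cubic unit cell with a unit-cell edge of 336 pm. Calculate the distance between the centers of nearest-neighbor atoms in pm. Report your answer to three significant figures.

336 pm

In a simple cubic structure, atoms touch along the cell edge, so a = 2r; the nearest-neighbor distance equals 2r = 1.000·a.
d = 1.000 × 336 = 336 pm.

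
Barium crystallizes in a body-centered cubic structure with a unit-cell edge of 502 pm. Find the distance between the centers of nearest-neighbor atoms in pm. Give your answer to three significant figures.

In a BCC structure, atoms touch along the body diagonal, so √3·a = 4r; the nearest-neighbor distance equals 2r = 0.8660·a.
d = 0.8660 × 502 = 435 pm.

435 pm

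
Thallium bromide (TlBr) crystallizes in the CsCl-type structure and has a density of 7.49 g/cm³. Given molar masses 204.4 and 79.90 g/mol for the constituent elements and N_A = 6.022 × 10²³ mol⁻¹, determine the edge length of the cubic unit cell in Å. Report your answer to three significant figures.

M(TlBr) = 284.3 g/mol; Z = 1 formula unit per cell.
a³ = Z·M/(N_A·ρ) = 1 × 284.3 / (6.022 × 10²³ × 7.49) = 6.303 × 10^-23 cm³, so a = 3.980 × 10^-8 cm = 3.98 Å.

3.98 Å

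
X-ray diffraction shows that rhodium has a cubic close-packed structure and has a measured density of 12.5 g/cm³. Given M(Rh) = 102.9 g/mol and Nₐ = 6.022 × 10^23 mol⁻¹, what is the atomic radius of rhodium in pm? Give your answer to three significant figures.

134 pm

For an FCC cell (Z = 4), a³ = Z·M/(N_A·ρ) = 4 × 102.9 / (6.022 × 10²³ × 12.50) = 5.468 × 10^-23 cm³, so a = 3.796 × 10^-8 cm = 379.6 pm.
Atoms touch along the face diagonal, so √2·a = 4r, so r = 0.3536 × a = 134 pm.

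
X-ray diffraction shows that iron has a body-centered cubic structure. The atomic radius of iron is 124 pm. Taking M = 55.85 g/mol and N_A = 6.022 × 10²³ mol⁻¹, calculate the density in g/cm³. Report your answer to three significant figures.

In a BCC lattice, atoms touch along the body diagonal, so √3·a = 4r, giving a = 286.4 pm = 2.864 × 10^-8 cm.
With Z = 2, ρ = Z·M/(N_A·a³) = 2 × 55.85 / (6.022 × 10²³ × 2.348 × 10^-23) = 7.899 g/cm³.

7.90 g/cm³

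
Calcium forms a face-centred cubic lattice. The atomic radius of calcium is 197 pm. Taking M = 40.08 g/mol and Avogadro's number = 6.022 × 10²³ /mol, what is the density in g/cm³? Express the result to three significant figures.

In an FCC lattice, atoms touch along the face diagonal, so √2·a = 4r, giving a = 557.2 pm = 5.572 × 10^-8 cm.
With Z = 4, ρ = Z·M/(N_A·a³) = 4 × 40.08 / (6.022 × 10²³ × 1.730 × 10^-22) = 1.539 g/cm³.

1.54 g/cm³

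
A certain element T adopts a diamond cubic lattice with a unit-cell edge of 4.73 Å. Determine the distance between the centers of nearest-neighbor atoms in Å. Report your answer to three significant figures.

In a diamond cubic structure, nearest neighbors lie along the body diagonal with √3·a = 8r; the nearest-neighbor distance equals 2r = 0.4330·a.
d = 0.4330 × 4.73 = 2.05 Å.

2.05 Å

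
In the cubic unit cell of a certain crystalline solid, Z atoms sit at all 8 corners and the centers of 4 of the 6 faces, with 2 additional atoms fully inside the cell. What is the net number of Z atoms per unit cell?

Corner atoms are shared by 8 cells (1/8 each), face atoms by 2 (1/2 each), interior atoms are unshared.
Net atoms = 8 × 1/8 + 4 × 1/2 + 2 = 1 + 2 + 2 = 5.

5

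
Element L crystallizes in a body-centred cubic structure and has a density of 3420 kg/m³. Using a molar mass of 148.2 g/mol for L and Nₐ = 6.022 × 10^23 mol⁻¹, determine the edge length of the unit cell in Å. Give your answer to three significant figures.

5.24 Å

With Z = 2 atoms per BCC cell, a³ = Z·M/(N_A·ρ) = 2 × 148.2 / (6.022 × 10²³ × 3.420 g/cm³) = 1.439 × 10^-22 cm³.
a = (1.439 × 10^-22)^(1/3) = 5.240 × 10^-8 cm = 5.24 Å.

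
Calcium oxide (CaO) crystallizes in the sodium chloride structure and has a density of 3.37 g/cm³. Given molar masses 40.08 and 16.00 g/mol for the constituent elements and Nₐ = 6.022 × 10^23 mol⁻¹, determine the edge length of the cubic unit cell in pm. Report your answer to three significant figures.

M(CaO) = 56.08 g/mol; Z = 4 formula units per cell.
a³ = Z·M/(N_A·ρ) = 4 × 56.08 / (6.022 × 10²³ × 3.37) = 1.105 × 10^-22 cm³, so a = 4.799 × 10^-8 cm = 480 pm.

480 pm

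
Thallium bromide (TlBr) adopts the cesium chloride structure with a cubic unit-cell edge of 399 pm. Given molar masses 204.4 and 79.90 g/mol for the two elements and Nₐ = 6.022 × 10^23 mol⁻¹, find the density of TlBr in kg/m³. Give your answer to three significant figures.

The cesium chloride structure contains Z = 1 formula unit per cell; M(TlBr) = 204.4 + 79.90 = 284.3 g/mol.
a³ = (3.990 × 10^-8 cm)³ = 6.352 × 10^-23 cm³.
ρ = 1 × 284.3 / (6.022 × 10²³ × 6.352 × 10^-23) = 7.432 g/cm³ = 7430 kg/m³.

7430 kg/m³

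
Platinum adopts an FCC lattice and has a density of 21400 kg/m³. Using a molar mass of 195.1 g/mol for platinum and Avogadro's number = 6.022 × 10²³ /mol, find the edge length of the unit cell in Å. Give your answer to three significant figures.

3.93 Å

With Z = 4 atoms per FCC cell, a³ = Z·M/(N_A·ρ) = 4 × 195.1 / (6.022 × 10²³ × 21.40 g/cm³) = 6.056 × 10^-23 cm³.
a = (6.056 × 10^-23)^(1/3) = 3.927 × 10^-8 cm = 3.93 Å.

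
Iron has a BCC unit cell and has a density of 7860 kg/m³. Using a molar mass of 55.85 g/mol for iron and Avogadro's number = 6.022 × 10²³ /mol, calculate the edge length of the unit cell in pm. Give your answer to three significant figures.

287 pm

With Z = 2 atoms per BCC cell, a³ = Z·M/(N_A·ρ) = 2 × 55.85 / (6.022 × 10²³ × 7.860 g/cm³) = 2.360 × 10^-23 cm³.
a = (2.360 × 10^-23)^(1/3) = 2.868 × 10^-8 cm = 287 pm.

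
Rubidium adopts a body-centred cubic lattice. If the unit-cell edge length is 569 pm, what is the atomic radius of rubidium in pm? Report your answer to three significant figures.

246 pm

In a BCC lattice, atoms touch along the body diagonal, so √3·a = 4r.
r = √3·a/4 = 1.7321 × 569 / 4 = 246 pm.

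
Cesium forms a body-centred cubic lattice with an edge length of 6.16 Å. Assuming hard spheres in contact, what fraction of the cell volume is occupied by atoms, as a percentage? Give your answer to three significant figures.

In a BCC lattice atoms touch along the body diagonal, so √3·a = 4r, so r = 0.4330a = 2.667 Å.
Packing fraction = Z·(4/3)πr³ / a³ = 2 × (4/3)π × (2.667)³ / (6.16)³ = 0.6802 = 68.0%.

68.0%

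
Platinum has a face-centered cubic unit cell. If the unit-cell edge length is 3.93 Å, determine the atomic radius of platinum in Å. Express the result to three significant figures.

In an FCC lattice, atoms touch along the face diagonal, so √2·a = 4r.
r = √2·a/4 = 1.4142 × 3.93 / 4 = 1.39 Å.

1.39 Å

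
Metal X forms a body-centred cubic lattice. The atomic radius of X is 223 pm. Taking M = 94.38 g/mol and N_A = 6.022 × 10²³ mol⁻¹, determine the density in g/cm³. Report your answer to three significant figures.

In a BCC lattice, atoms touch along the body diagonal, so √3·a = 4r, giving a = 515.0 pm = 5.150 × 10^-8 cm.
With Z = 2, ρ = Z·M/(N_A·a³) = 2 × 94.38 / (6.022 × 10²³ × 1.366 × 10^-22) = 2.295 g/cm³.

2.29 g/cm³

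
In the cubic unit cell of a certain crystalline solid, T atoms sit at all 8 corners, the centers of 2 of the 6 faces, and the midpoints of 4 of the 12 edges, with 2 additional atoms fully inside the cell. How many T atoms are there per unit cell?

Corner atoms are shared by 8 cells (1/8 each), face atoms by 2 (1/2 each), edge atoms by 4 (1/4 each), interior atoms are unshared.
Net atoms = 8 × 1/8 + 2 × 1/2 + 4 × 1/4 + 2 = 1 + 1 + 1 + 2 = 5.

5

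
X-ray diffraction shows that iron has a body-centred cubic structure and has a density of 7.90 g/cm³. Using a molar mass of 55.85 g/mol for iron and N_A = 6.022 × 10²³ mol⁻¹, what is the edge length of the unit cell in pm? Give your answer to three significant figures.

286 pm

With Z = 2 atoms per BCC cell, a³ = Z·M/(N_A·ρ) = 2 × 55.85 / (6.022 × 10²³ × 7.900 g/cm³) = 2.348 × 10^-23 cm³.
a = (2.348 × 10^-23)^(1/3) = 2.863 × 10^-8 cm = 286 pm.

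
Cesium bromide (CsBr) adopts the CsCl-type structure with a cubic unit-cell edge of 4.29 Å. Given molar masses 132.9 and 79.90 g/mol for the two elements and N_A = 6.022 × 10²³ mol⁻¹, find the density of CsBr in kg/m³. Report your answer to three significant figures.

4480 kg/m³

The CsCl-type structure contains Z = 1 formula unit per cell; M(CsBr) = 132.9 + 79.90 = 212.8 g/mol.
a³ = (4.290 × 10^-8 cm)³ = 7.895 × 10^-23 cm³.
ρ = 1 × 212.8 / (6.022 × 10²³ × 7.895 × 10^-23) = 4.476 g/cm³ = 4480 kg/m³.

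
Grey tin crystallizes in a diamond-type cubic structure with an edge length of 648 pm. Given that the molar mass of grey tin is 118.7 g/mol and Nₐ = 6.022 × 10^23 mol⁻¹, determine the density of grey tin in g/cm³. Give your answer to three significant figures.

5.80 g/cm³

A diamond cubic unit cell contains Z = 8 atoms.
Cell volume: a³ = (648 pm)³ = (6.480 × 10^-8 cm)³ = 2.721 × 10^-22 cm³.
ρ = Z·M/(N_A·a³) = 8 × 118.7 / (6.022 × 10²³ × 2.721 × 10^-22) = 5.795 g/cm³.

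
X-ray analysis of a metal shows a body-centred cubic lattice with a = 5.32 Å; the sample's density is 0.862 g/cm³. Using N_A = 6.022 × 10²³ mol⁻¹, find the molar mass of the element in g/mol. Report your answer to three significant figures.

39.1 g/mol

A BCC cell has Z = 2 atoms; a = 5.320 × 10^-8 cm.
M = ρ·N_A·a³/Z = 0.862 × 6.022 × 10²³ × 1.506 × 10^-22 / 2 = 39.1 g/mol.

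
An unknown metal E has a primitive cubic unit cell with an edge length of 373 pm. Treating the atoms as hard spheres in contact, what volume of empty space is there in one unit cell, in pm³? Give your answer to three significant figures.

In a simple cubic lattice atoms touch along the cell edge, so a = 2r, so r = 0.5000a = 186.5 pm.
V_cell = a³ = 5.190 × 10^7 pm³; V_atoms = 1 × (4/3)πr³ = 2.717 × 10^7 pm³.
Empty space = 5.190 × 10^7 − 2.717 × 10^7 = 2.47 × 10^7 pm³.

2.47 × 10^7 pm³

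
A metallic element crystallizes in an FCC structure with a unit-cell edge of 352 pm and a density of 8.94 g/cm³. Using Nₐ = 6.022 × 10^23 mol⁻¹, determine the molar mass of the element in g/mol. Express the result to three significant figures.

An FCC cell has Z = 4 atoms; a = 3.520 × 10^-8 cm.
M = ρ·N_A·a³/Z = 8.94 × 6.022 × 10²³ × 4.361 × 10^-23 / 4 = 58.7 g/mol.

58.7 g/mol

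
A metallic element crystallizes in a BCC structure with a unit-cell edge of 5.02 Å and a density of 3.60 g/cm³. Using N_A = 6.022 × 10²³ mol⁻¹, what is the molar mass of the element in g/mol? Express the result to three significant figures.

A BCC cell has Z = 2 atoms; a = 5.020 × 10^-8 cm.
M = ρ·N_A·a³/Z = 3.60 × 6.022 × 10²³ × 1.265 × 10^-22 / 2 = 137 g/mol.

137 g/mol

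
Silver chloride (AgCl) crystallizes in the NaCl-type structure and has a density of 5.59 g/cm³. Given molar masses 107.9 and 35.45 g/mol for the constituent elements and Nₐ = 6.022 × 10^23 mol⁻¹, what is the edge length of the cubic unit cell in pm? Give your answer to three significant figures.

M(AgCl) = 143.35 g/mol; Z = 4 formula units per cell.
a³ = Z·M/(N_A·ρ) = 4 × 143.35 / (6.022 × 10²³ × 5.59) = 1.703 × 10^-22 cm³, so a = 5.543 × 10^-8 cm = 554 pm.

554 pm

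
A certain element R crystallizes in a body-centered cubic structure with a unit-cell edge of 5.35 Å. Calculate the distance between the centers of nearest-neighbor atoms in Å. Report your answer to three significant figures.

4.63 Å

In a BCC structure, atoms touch along the body diagonal, so √3·a = 4r; the nearest-neighbor distance equals 2r = 0.8660·a.
d = 0.8660 × 5.35 = 4.63 Å.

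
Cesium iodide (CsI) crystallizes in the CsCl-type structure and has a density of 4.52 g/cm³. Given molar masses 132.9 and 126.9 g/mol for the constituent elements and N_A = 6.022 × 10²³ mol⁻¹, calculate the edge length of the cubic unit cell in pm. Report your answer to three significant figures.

457 pm

M(CsI) = 259.8 g/mol; Z = 1 formula unit per cell.
a³ = Z·M/(N_A·ρ) = 1 × 259.8 / (6.022 × 10²³ × 4.52) = 9.545 × 10^-23 cm³, so a = 4.570 × 10^-8 cm = 457 pm.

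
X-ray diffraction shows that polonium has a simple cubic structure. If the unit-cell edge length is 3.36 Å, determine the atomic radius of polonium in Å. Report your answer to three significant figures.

1.68 Å

In a simple cubic lattice, atoms touch along the cell edge, so a = 2r.
r = a/2 = 3.36/2 = 1.68 Å.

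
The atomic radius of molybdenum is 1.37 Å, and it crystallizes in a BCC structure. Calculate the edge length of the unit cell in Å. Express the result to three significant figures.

In a BCC lattice, atoms touch along the body diagonal, so √3·a = 4r.
a = 4r/√3 = 4 × 1.37 / 1.7321 = 3.16 Å.

3.16 Å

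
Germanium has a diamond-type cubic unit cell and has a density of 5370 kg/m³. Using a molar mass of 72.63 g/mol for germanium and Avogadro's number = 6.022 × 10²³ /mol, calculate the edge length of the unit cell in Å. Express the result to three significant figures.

5.64 Å

With Z = 8 atoms per diamond cubic cell, a³ = Z·M/(N_A·ρ) = 8 × 72.63 / (6.022 × 10²³ × 5.370 g/cm³) = 1.797 × 10^-22 cm³.
a = (1.797 × 10^-22)^(1/3) = 5.643 × 10^-8 cm = 5.64 Å.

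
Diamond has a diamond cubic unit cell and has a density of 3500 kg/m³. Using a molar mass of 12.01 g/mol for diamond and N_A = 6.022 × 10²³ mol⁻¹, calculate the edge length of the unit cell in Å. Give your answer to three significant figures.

With Z = 8 atoms per diamond cubic cell, a³ = Z·M/(N_A·ρ) = 8 × 12.01 / (6.022 × 10²³ × 3.500 g/cm³) = 4.559 × 10^-23 cm³.
a = (4.559 × 10^-23)^(1/3) = 3.572 × 10^-8 cm = 3.57 Å.

3.57 Å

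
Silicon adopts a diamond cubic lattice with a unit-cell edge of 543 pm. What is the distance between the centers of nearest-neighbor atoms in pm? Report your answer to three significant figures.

In a diamond cubic structure, nearest neighbors lie along the body diagonal with √3·a = 8r; the nearest-neighbor distance equals 2r = 0.4330·a.
d = 0.4330 × 543 = 235 pm.

235 pm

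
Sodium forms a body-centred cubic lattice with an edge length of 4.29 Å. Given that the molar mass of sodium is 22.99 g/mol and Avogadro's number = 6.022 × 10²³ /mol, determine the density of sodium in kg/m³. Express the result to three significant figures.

967 kg/m³

A BCC unit cell contains Z = 2 atoms.
Cell volume: a³ = (4.29 Å)³ = (4.290 × 10^-8 cm)³ = 7.895 × 10^-23 cm³.
ρ = Z·M/(N_A·a³) = 2 × 22.99 / (6.022 × 10²³ × 7.895 × 10^-23) = 0.9671 g/cm³ = 967 kg/m³.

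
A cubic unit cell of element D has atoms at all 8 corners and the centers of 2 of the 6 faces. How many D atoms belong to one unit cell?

2

Corner atoms are shared by 8 cells (1/8 each), face atoms by 2 (1/2 each).
Net atoms = 8 × 1/8 + 2 × 1/2 = 1 + 1 = 2.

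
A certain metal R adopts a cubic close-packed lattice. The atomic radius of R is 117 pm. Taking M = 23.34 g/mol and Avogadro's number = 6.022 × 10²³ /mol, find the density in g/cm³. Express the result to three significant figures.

4.28 g/cm³

In an FCC lattice, atoms touch along the face diagonal, so √2·a = 4r, giving a = 330.9 pm = 3.309 × 10^-8 cm.
With Z = 4, ρ = Z·M/(N_A·a³) = 4 × 23.34 / (6.022 × 10²³ × 3.624 × 10^-23) = 4.278 g/cm³.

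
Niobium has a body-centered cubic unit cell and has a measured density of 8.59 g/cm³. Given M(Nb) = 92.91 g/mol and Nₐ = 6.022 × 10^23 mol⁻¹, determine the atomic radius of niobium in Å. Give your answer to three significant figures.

For a BCC cell (Z = 2), a³ = Z·M/(N_A·ρ) = 2 × 92.91 / (6.022 × 10²³ × 8.590) = 3.592 × 10^-23 cm³, so a = 3.300 × 10^-8 cm = 3.300 Å.
Atoms touch along the body diagonal, so √3·a = 4r, so r = 0.4330 × a = 1.43 Å.

1.43 Å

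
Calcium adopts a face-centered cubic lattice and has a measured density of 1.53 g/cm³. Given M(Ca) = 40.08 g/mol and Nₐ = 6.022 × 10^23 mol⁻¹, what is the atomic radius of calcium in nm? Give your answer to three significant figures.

0.197 nm

For an FCC cell (Z = 4), a³ = Z·M/(N_A·ρ) = 4 × 40.08 / (6.022 × 10²³ × 1.530) = 1.740 × 10^-22 cm³, so a = 5.583 × 10^-8 cm = 0.5583 nm.
Atoms touch along the face diagonal, so √2·a = 4r, so r = 0.3536 × a = 0.197 nm.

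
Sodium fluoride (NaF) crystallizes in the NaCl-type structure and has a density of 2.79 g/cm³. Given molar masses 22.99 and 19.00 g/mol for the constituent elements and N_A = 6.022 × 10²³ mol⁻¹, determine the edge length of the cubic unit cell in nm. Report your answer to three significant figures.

M(NaF) = 41.99 g/mol; Z = 4 formula units per cell.
a³ = Z·M/(N_A·ρ) = 4 × 41.99 / (6.022 × 10²³ × 2.79) = 9.997 × 10^-23 cm³, so a = 4.641 × 10^-8 cm = 0.464 nm.

0.464 nm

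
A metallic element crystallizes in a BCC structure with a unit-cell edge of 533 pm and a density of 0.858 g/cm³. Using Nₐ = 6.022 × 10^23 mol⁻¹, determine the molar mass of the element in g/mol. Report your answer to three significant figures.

A BCC cell has Z = 2 atoms; a = 5.330 × 10^-8 cm.
M = ρ·N_A·a³/Z = 0.858 × 6.022 × 10²³ × 1.514 × 10^-22 / 2 = 39.1 g/mol.

39.1 g/mol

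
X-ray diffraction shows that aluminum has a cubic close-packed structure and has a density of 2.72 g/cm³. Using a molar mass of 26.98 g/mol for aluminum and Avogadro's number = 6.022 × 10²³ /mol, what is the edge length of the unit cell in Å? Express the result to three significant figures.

4.04 Å

With Z = 4 atoms per FCC cell, a³ = Z·M/(N_A·ρ) = 4 × 26.98 / (6.022 × 10²³ × 2.720 g/cm³) = 6.589 × 10^-23 cm³.
a = (6.589 × 10^-23)^(1/3) = 4.039 × 10^-8 cm = 4.04 Å.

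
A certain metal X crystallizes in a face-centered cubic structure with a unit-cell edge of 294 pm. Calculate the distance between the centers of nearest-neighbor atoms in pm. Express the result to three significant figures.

In an FCC structure, atoms touch along the face diagonal, so √2·a = 4r; the nearest-neighbor distance equals 2r = 0.7071·a.
d = 0.7071 × 294 = 208 pm.

208 pm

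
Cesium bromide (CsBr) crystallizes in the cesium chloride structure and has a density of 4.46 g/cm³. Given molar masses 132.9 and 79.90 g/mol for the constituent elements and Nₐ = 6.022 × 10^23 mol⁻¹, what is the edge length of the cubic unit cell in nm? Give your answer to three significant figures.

0.430 nm

M(CsBr) = 212.8 g/mol; Z = 1 formula unit per cell.
a³ = Z·M/(N_A·ρ) = 1 × 212.8 / (6.022 × 10²³ × 4.46) = 7.923 × 10^-23 cm³, so a = 4.295 × 10^-8 cm = 0.430 nm.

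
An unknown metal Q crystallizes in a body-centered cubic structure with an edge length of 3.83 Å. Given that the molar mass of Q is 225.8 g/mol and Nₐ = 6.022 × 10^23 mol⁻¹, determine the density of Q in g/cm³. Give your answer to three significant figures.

13.3 g/cm³

A BCC unit cell contains Z = 2 atoms.
Cell volume: a³ = (3.83 Å)³ = (3.830 × 10^-8 cm)³ = 5.618 × 10^-23 cm³.
ρ = Z·M/(N_A·a³) = 2 × 225.8 / (6.022 × 10²³ × 5.618 × 10^-23) = 13.35 g/cm³.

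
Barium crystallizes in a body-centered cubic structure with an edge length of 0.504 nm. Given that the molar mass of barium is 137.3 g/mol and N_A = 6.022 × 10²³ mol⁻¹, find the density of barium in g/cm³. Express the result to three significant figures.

3.56 g/cm³

A BCC unit cell contains Z = 2 atoms.
Cell volume: a³ = (0.504 nm)³ = (5.040 × 10^-8 cm)³ = 1.280 × 10^-22 cm³.
ρ = Z·M/(N_A·a³) = 2 × 137.3 / (6.022 × 10²³ × 1.280 × 10^-22) = 3.562 g/cm³.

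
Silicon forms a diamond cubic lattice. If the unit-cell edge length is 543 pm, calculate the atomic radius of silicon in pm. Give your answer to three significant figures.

118 pm

In a diamond cubic lattice, nearest neighbors lie along the body diagonal with √3·a = 8r.
r = √3·a/8 = 1.7321 × 543 / 8 = 118 pm.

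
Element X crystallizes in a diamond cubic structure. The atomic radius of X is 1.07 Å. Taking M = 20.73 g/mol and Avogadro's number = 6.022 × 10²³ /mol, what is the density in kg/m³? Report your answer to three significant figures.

2280 kg/m³

In a diamond cubic lattice, nearest neighbors lie along the body diagonal with √3·a = 8r, giving a = 4.942 Å = 4.942 × 10^-8 cm.
With Z = 8, ρ = Z·M/(N_A·a³) = 8 × 20.73 / (6.022 × 10²³ × 1.207 × 10^-22) = 2.281 g/cm³ = 2280 kg/m³.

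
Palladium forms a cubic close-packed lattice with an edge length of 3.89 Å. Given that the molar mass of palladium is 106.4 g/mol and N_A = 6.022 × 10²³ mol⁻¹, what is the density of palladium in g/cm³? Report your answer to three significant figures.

An FCC unit cell contains Z = 4 atoms.
Cell volume: a³ = (3.89 Å)³ = (3.890 × 10^-8 cm)³ = 5.886 × 10^-23 cm³.
ρ = Z·M/(N_A·a³) = 4 × 106.4 / (6.022 × 10²³ × 5.886 × 10^-23) = 12.01 g/cm³.

12.0 g/cm³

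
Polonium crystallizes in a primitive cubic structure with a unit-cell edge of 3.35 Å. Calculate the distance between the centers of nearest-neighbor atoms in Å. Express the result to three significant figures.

3.35 Å

In a simple cubic structure, atoms touch along the cell edge, so a = 2r; the nearest-neighbor distance equals 2r = 1.000·a.
d = 1.000 × 3.35 = 3.35 Å.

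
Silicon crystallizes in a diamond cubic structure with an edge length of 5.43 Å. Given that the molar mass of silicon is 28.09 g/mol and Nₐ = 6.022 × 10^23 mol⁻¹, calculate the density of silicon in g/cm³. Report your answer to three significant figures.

2.33 g/cm³

A diamond cubic unit cell contains Z = 8 atoms.
Cell volume: a³ = (5.43 Å)³ = (5.430 × 10^-8 cm)³ = 1.601 × 10^-22 cm³.
ρ = Z·M/(N_A·a³) = 8 × 28.09 / (6.022 × 10²³ × 1.601 × 10^-22) = 2.331 g/cm³.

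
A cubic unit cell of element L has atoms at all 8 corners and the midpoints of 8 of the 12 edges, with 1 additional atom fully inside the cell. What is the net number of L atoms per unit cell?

4

Corner atoms are shared by 8 cells (1/8 each), edge atoms by 4 (1/4 each), interior atoms are unshared.
Net atoms = 8 × 1/8 + 8 × 1/4 + 1 = 1 + 2 + 1 = 4.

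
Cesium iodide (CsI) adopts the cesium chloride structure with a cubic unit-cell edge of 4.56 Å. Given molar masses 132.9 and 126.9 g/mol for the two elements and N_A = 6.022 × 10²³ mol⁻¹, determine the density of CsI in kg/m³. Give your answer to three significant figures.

4550 kg/m³

The cesium chloride structure contains Z = 1 formula unit per cell; M(CsI) = 132.9 + 126.9 = 259.8 g/mol.
a³ = (4.560 × 10^-8 cm)³ = 9.482 × 10^-23 cm³.
ρ = 1 × 259.8 / (6.022 × 10²³ × 9.482 × 10^-23) = 4.550 g/cm³ = 4550 kg/m³.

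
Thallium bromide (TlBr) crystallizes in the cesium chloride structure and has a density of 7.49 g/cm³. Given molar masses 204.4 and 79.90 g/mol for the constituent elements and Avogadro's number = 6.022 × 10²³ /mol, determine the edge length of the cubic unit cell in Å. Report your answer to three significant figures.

M(TlBr) = 284.3 g/mol; Z = 1 formula unit per cell.
a³ = Z·M/(N_A·ρ) = 1 × 284.3 / (6.022 × 10²³ × 7.49) = 6.303 × 10^-23 cm³, so a = 3.980 × 10^-8 cm = 3.98 Å.

3.98 Å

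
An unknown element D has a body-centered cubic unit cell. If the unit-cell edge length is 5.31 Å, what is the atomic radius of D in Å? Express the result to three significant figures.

2.30 Å

In a BCC lattice, atoms touch along the body diagonal, so √3·a = 4r.
r = √3·a/4 = 1.7321 × 5.31 / 4 = 2.30 Å.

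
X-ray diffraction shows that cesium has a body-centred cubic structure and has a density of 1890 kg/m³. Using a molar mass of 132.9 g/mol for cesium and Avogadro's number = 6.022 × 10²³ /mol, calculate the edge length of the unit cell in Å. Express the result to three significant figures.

6.16 Å

With Z = 2 atoms per BCC cell, a³ = Z·M/(N_A·ρ) = 2 × 132.9 / (6.022 × 10²³ × 1.890 g/cm³) = 2.335 × 10^-22 cm³.
a = (2.335 × 10^-22)^(1/3) = 6.158 × 10^-8 cm = 6.16 Å.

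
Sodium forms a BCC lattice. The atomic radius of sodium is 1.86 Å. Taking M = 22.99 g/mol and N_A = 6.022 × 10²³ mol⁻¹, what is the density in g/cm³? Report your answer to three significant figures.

In a BCC lattice, atoms touch along the body diagonal, so √3·a = 4r, giving a = 4.295 Å = 4.295 × 10^-8 cm.
With Z = 2, ρ = Z·M/(N_A·a³) = 2 × 22.99 / (6.022 × 10²³ × 7.926 × 10^-23) = 0.9634 g/cm³.

0.963 g/cm³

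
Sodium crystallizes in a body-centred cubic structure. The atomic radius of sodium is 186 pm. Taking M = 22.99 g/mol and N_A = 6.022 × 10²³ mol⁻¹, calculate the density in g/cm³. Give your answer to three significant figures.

0.963 g/cm³

In a BCC lattice, atoms touch along the body diagonal, so √3·a = 4r, giving a = 429.5 pm = 4.295 × 10^-8 cm.
With Z = 2, ρ = Z·M/(N_A·a³) = 2 × 22.99 / (6.022 × 10²³ × 7.926 × 10^-23) = 0.9634 g/cm³.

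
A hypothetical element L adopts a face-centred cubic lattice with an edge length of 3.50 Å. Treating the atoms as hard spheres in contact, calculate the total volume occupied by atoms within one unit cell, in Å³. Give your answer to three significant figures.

31.7 Å³

In an FCC lattice atoms touch along the face diagonal, so √2·a = 4r, so r = 0.3536a = 1.237 Å.
V_atoms = Z × (4/3)πr³ = 4 × (4/3)π × (1.237)³ = 31.7 Å³.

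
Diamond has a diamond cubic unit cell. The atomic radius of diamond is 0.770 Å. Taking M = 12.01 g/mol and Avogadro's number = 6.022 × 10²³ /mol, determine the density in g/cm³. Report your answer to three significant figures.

In a diamond cubic lattice, nearest neighbors lie along the body diagonal with √3·a = 8r, giving a = 3.556 Å = 3.556 × 10^-8 cm.
With Z = 8, ρ = Z·M/(N_A·a³) = 8 × 12.01 / (6.022 × 10²³ × 4.498 × 10^-23) = 3.547 g/cm³.

3.55 g/cm³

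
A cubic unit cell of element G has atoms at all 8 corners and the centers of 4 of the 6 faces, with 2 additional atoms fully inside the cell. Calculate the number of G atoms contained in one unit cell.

5

Corner atoms are shared by 8 cells (1/8 each), face atoms by 2 (1/2 each), interior atoms are unshared.
Net atoms = 8 × 1/8 + 4 × 1/2 + 2 = 1 + 2 + 2 = 5.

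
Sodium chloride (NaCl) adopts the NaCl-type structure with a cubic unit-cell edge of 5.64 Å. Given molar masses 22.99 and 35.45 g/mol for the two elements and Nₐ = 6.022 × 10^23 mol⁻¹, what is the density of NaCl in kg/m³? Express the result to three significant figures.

2160 kg/m³

The NaCl-type structure contains Z = 4 formula units per cell; M(NaCl) = 22.99 + 35.45 = 58.44 g/mol.
a³ = (5.640 × 10^-8 cm)³ = 1.794 × 10^-22 cm³.
ρ = 4 × 58.44 / (6.022 × 10²³ × 1.794 × 10^-22) = 2.164 g/cm³ = 2160 kg/m³.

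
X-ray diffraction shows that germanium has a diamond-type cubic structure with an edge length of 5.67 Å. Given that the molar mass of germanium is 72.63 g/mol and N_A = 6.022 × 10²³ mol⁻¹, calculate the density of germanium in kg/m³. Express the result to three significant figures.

5290 kg/m³

A diamond cubic unit cell contains Z = 8 atoms.
Cell volume: a³ = (5.67 Å)³ = (5.670 × 10^-8 cm)³ = 1.823 × 10^-22 cm³.
ρ = Z·M/(N_A·a³) = 8 × 72.63 / (6.022 × 10²³ × 1.823 × 10^-22) = 5.293 g/cm³ = 5290 kg/m³.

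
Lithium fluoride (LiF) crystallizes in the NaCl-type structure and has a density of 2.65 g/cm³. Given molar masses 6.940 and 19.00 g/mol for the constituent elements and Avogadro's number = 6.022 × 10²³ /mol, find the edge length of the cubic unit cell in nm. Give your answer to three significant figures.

M(LiF) = 25.94 g/mol; Z = 4 formula units per cell.
a³ = Z·M/(N_A·ρ) = 4 × 25.94 / (6.022 × 10²³ × 2.65) = 6.502 × 10^-23 cm³, so a = 4.021 × 10^-8 cm = 0.402 nm.

0.402 nm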